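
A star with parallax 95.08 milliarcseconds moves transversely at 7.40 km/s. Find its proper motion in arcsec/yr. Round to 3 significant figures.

0.148 arcsec/yr

d = 1/p = 1/0.09508″ = 10.517 pc.
μ = v_t / (4.74 d) = 7.40 / (4.74 × 10.517) = 7.40 / 49.851 = 0.14844 ″/yr.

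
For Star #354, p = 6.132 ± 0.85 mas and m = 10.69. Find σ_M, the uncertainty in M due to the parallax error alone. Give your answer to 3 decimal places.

σ_M = 0.301 mag

M = m − 5 log₁₀ d + 5 = m + 5 log₁₀ p + 5, so ∂M/∂p = 5/(p ln 10).
σ_M = (5/ln 10) · (σ_p/p) = 2.1715 × 0.85/6.132 = 2.1715 × 0.13862 = 0.30101.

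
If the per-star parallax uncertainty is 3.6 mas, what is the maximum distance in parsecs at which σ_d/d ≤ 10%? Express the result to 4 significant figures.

σ_d/d = σ_p/p, so the condition is σ_p/p ≤ 0.10, i.e. p ≥ σ_p/0.10.
p_min = 3.6/0.10 = 36 mas = 0.036 arcsec.
d_max = 1/p_min = 1/0.036 = 27.778 pc.

27.78 pc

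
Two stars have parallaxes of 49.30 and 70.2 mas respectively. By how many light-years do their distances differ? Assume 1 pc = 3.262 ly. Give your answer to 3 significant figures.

d_A = 1/0.04930″ = 20.284 pc; d_B = 1/0.07020″ = 14.245 pc.
|d_B − d_A| = |14.245 − 20.284| = 6.039 pc = 6.039 × 3.262 ly = 19.699 ly.

19.7 ly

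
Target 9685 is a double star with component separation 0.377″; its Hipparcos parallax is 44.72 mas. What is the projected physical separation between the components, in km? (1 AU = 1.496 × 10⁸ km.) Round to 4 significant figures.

d = 1/p = 1/0.04472″ = 22.361 pc.
At distance d (pc), an angle of θ arcsec spans θ·d AU: s = 0.377 × 22.361 = 8.4301 AU.
= 8.4301 × 1.496 × 10⁸ km = 1.2611 × 10^9 km.

1.261 × 10^9 km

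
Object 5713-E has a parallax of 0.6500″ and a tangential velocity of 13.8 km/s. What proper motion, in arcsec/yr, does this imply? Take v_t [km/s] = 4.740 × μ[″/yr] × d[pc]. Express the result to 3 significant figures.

d = 1/p = 1/0.6500″ = 1.5385 pc.
μ = v_t / (4.74 d) = 13.8 / (4.74 × 1.5385) = 13.8 / 7.2925 = 1.8924 ″/yr.

1.89 arcsec/yr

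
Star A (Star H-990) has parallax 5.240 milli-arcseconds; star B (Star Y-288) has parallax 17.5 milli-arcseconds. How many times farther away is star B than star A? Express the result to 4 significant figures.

0.2994

Since d = 1/p, d_B/d_A = p_A/p_B.
= 5.240 / 17.5 = 0.29943.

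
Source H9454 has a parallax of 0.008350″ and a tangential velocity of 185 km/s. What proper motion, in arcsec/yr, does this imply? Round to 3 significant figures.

0.326 arcsec/yr

d = 1/p = 1/0.008350″ = 119.76 pc.
μ = v_t / (4.74 d) = 185 / (4.74 × 119.76) = 185 / 567.66 = 0.3259 ″/yr.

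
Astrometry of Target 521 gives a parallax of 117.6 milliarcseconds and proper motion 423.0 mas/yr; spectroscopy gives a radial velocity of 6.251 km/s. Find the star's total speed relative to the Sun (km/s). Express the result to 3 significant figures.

d = 1/p = 1/0.1176″ = 8.5034 pc.
μ = 423.0 mas/yr = 0.4230 ″/yr.
v_t = 4.740 μ d = 4.740 × 0.4230 × 8.5034 = 17.049 km/s.
v = √(v_r² + v_t²) = √(6.251² + 17.049²) = √329.743 = 18.159 km/s.

18.2 km/s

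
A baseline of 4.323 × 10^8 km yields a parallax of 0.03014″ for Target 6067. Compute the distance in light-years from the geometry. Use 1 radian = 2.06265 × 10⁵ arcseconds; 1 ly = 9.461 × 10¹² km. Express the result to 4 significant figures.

θ = 0.03014″ = 0.03014/206265 = 1.4612 × 10^-7 rad.
d = B/θ = (4.323 × 10^8) / (1.4612 × 10^-7) = 2.9585 × 10^15 km = (2.9585 × 10^15) / (9.461 × 10^12) ly = 312.7 ly.

312.7 ly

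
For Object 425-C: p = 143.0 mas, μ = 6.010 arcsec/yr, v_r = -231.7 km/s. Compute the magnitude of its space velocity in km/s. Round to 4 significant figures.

305.6 km/s

d = 1/p = 1/0.1430″ = 6.993 pc.
v_t = 4.740 μ d = 4.740 × 6.010 × 6.993 = 199.21 km/s.
v = √(v_r² + v_t²) = √((-231.7)² + 199.21²) = √93369.5 = 305.56 km/s.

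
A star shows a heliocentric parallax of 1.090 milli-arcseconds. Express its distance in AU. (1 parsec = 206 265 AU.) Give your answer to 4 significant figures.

1.892 × 10^8 AU

p = 1.090 milli-arcseconds = 0.001090 arcsec.
d = 1/p = 1/0.001090 = 917.43 pc.
In AU: 917.43 × 206265 = 1.8923 × 10^8 AU.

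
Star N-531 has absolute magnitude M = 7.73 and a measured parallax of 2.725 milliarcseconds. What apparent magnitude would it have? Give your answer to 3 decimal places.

d = 1/p = 1/0.002725″ = 366.97 pc.
m − M = 5 log₁₀ d − 5 = 5 log₁₀(366.97) − 5 = 12.8232 − 5 = 7.8232.
m = M + (m − M) = 7.73 + 7.8232 = 15.553.

m = 15.553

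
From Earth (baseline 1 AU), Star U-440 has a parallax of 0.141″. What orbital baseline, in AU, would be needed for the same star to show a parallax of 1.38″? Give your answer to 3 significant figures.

Parallax scales linearly with baseline: p ∝ B, so B = p_target / p_Earth × 1 AU.
B = 1.38 / 0.141 = 9.7872 AU.

9.79 AU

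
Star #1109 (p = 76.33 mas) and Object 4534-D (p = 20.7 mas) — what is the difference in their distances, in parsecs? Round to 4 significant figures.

35.21 pc

d_A = 1/0.07633″ = 13.101 pc; d_B = 1/0.02070″ = 48.309 pc.
|d_B − d_A| = |48.309 − 13.101| = 35.208 pc.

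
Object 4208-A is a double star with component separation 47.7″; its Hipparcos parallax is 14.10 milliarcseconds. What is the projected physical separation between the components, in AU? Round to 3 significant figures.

d = 1/p = 1/0.01410″ = 70.922 pc.
At distance d (pc), an angle of θ arcsec spans θ·d AU: s = 47.7 × 70.922 = 3383 AU.

3380 AU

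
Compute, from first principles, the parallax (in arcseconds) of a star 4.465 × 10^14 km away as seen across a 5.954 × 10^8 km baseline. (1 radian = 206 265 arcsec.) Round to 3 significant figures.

θ ≈ B/d = (5.954 × 10^8) / (4.465 × 10^14) = 1.3335 × 10^-6 rad.
In arcseconds: 1.3335 × 10^-6 × 206265 = 0.27505″.

0.275 arcsec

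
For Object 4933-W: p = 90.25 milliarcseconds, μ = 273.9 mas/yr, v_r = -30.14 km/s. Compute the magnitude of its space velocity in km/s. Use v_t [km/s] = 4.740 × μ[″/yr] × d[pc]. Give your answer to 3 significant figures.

33.4 km/s

d = 1/p = 1/0.09025″ = 11.08 pc.
μ = 273.9 mas/yr = 0.2739 ″/yr.
v_t = 4.740 μ d = 4.740 × 0.2739 × 11.08 = 14.385 km/s.
v = √(v_r² + v_t²) = √((-30.14)² + 14.385²) = √1115.35 = 33.397 km/s.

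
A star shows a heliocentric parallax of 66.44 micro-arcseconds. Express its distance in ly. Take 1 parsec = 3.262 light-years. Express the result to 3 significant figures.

49100 ly

p = 66.44 micro-arcseconds = 0.00006644 arcsec.
d = 1/p = 1/0.00006644 = 15051 pc.
In light-years: 15051 × 3.262 = 49096 ly.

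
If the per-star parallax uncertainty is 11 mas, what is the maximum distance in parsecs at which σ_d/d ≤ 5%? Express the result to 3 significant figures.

σ_d/d = σ_p/p, so the condition is σ_p/p ≤ 0.05, i.e. p ≥ σ_p/0.05.
p_min = 11/0.05 = 220 mas = 0.22 arcsec.
d_max = 1/p_min = 1/0.22 = 4.5455 pc.

4.55 pc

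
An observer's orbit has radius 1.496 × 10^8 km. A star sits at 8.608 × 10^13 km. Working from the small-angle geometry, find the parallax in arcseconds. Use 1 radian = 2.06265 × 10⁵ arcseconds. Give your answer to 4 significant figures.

0.3585 arcsec

θ ≈ B/d = (1.496 × 10^8) / (8.608 × 10^13) = 1.7379 × 10^-6 rad.
In arcseconds: 1.7379 × 10^-6 × 206265 = 0.35847″.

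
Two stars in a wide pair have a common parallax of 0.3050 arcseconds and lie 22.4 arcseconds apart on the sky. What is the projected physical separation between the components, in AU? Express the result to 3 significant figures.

d = 1/p = 1/0.3050″ = 3.2787 pc.
At distance d (pc), an angle of θ arcsec spans θ·d AU: s = 22.4 × 3.2787 = 73.443 AU.

73.4 AU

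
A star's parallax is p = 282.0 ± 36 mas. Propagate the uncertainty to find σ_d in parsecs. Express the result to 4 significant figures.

0.4527 pc

d = 1/p, so σ_d = σ_p / p².
σ_d = 0.0360 / (0.2820)² = 0.0360 / 0.079524 = 0.45269 pc.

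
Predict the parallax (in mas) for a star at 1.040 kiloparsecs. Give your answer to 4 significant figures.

d = 1.040 kpc = 1040 pc.
p = 1/d = 1/1040 = 0.00096154 arcsec.
= 0.00096154 × 1000 = 0.96154 mas.

0.9615 mas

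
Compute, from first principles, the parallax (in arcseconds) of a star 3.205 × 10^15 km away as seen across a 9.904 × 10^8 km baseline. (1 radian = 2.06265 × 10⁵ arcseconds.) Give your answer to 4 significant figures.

θ ≈ B/d = (9.904 × 10^8) / (3.205 × 10^15) = 3.0902 × 10^-7 rad.
In arcseconds: 3.0902 × 10^-7 × 206265 = 0.06374″.

0.06374 arcsec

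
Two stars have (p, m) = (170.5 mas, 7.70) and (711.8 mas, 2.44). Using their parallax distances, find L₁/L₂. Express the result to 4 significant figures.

L₁/L₂ = 0.1372

d₁ = 1/p₁ = 1/0.1705″ = 5.8651 pc; d₂ = 1/p₂ = 1/0.7118″ = 1.4049 pc.
M₁ = m₁ − 5 log₁₀ d₁ + 5 = 7.70 − 3.8414 + 5 = 8.8586.
M₂ = 2.44 − 0.7382 + 5 = 6.7018.
L₁/L₂ = 10^(0.4(M₂ − M₁)) = 10^(0.4 × (-2.1568)) = 10^(-0.86272) = 0.13718.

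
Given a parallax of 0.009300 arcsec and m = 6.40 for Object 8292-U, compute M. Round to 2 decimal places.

M = 1.24

d = 1/p = 1/0.009300″ = 107.53 pc.
m − M = 5 log₁₀(107.53) − 5 = 10.1576 − 5 = 5.1576.
M = m − (m − M) = 6.40 − 5.1576 = 1.24.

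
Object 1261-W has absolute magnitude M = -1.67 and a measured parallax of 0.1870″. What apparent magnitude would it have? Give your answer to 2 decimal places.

d = 1/p = 1/0.1870″ = 5.3476 pc.
m − M = 5 log₁₀ d − 5 = 5 log₁₀(5.3476) − 5 = 3.6408 − 5 = -1.3592.
m = M + (m − M) = -1.67 + (-1.3592) = -3.03.

m = -3.03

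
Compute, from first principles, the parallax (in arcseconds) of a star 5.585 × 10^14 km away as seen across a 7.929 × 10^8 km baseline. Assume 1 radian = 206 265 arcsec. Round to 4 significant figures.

0.2928 arcsec

θ ≈ B/d = (7.929 × 10^8) / (5.585 × 10^14) = 1.4197 × 10^-6 rad.
In arcseconds: 1.4197 × 10^-6 × 206265 = 0.29283″.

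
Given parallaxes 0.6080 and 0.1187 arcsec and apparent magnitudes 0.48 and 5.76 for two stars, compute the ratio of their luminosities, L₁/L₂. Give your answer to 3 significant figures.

L₁/L₂ = 4.93

d₁ = 1/p₁ = 1/0.6080″ = 1.6447 pc; d₂ = 1/p₂ = 1/0.1187″ = 8.4246 pc.
M₁ = m₁ − 5 log₁₀ d₁ + 5 = 0.48 − 1.0804 + 5 = 4.3996.
M₂ = 5.76 − 4.6277 + 5 = 6.1323.
L₁/L₂ = 10^(0.4(M₂ − M₁)) = 10^(0.4 × 1.7327) = 10^0.69308 = 4.9326.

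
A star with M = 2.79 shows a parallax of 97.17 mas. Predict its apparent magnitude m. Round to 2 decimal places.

d = 1/p = 1/0.09717″ = 10.291 pc.
m − M = 5 log₁₀ d − 5 = 5 log₁₀(10.291) − 5 = 5.0623 − 5 = 0.0623.
m = M + (m − M) = 2.79 + 0.0623 = 2.85.

m = 2.85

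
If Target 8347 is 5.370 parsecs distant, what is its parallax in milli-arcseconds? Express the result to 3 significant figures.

186 mas

p = 1/d = 1/5.37 = 0.18622 arcsec.
= 0.18622 × 1000 = 186.22 mas.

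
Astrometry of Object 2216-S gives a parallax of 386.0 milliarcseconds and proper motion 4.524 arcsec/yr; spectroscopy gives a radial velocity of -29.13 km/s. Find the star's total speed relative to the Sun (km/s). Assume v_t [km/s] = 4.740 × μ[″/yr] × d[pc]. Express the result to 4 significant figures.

62.73 km/s

d = 1/p = 1/0.3860″ = 2.5907 pc.
v_t = 4.740 μ d = 4.740 × 4.524 × 2.5907 = 55.554 km/s.
v = √(v_r² + v_t²) = √((-29.13)² + 55.554²) = √3934.8 = 62.728 km/s.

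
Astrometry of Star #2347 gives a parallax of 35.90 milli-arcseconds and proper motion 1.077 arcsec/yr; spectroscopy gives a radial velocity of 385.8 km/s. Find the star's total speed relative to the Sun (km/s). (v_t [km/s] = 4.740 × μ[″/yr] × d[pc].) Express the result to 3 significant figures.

411 km/s

d = 1/p = 1/0.03590″ = 27.855 pc.
v_t = 4.740 μ d = 4.740 × 1.077 × 27.855 = 142.2 km/s.
v = √(v_r² + v_t²) = √(385.8² + 142.2²) = √169062 = 411.17 km/s.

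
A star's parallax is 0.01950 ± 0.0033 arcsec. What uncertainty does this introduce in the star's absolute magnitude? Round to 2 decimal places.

M = m − 5 log₁₀ d + 5 = m + 5 log₁₀ p + 5, so ∂M/∂p = 5/(p ln 10).
σ_M = (5/ln 10) · (σ_p/p) = 2.1715 × 0.0033/0.01950 = 2.1715 × 0.16923 = 0.36748.

σ_M = 0.37 mag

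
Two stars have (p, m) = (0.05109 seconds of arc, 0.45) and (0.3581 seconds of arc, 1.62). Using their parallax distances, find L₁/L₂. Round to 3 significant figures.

d₁ = 1/p₁ = 1/0.05109″ = 19.573 pc; d₂ = 1/p₂ = 1/0.3581″ = 2.7925 pc.
M₁ = m₁ − 5 log₁₀ d₁ + 5 = 0.45 − 6.4583 + 5 = -1.0083.
M₂ = 1.62 − 2.2300 + 5 = 4.3900.
L₁/L₂ = 10^(0.4(M₂ − M₁)) = 10^(0.4 × 5.3983) = 10^2.15932 = 144.32.

L₁/L₂ = 144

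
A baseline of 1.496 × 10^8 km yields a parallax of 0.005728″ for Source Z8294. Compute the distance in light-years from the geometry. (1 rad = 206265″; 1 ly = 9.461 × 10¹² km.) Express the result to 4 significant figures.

θ = 0.005728″ = 0.005728/206265 = 2.7770 × 10^-8 rad.
d = B/θ = (1.496 × 10^8) / (2.7770 × 10^-8) = 5.3871 × 10^15 km = (5.3871 × 10^15) / (9.461 × 10^12) ly = 569.4 ly.

569.4 ly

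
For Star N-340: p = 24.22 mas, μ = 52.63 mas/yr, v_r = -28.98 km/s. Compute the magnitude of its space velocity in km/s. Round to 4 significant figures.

30.76 km/s

d = 1/p = 1/0.02422″ = 41.288 pc.
μ = 52.63 mas/yr = 0.05263 ″/yr.
v_t = 4.740 μ d = 4.740 × 0.05263 × 41.288 = 10.3 km/s.
v = √(v_r² + v_t²) = √((-28.98)² + 10.3²) = √945.93 = 30.756 km/s.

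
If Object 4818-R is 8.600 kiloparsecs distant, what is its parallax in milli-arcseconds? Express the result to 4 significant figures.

0.1163 mas

d = 8.600 kpc = 8600 pc.
p = 1/d = 1/8600 = 0.00011628 arcsec.
= 0.00011628 × 1000 = 0.11628 mas.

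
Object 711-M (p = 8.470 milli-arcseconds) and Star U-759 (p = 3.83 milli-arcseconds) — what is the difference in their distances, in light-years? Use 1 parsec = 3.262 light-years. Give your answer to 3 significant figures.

d_A = 1/0.008470″ = 118.06 pc; d_B = 1/0.003830″ = 261.1 pc.
|d_B − d_A| = |261.1 − 118.06| = 143.04 pc = 143.04 × 3.262 ly = 466.6 ly.

467 ly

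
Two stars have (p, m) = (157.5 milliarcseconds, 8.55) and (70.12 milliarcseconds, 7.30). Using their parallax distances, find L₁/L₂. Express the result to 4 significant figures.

L₁/L₂ = 0.06268

d₁ = 1/p₁ = 1/0.1575″ = 6.3492 pc; d₂ = 1/p₂ = 1/0.07012″ = 14.261 pc.
M₁ = m₁ − 5 log₁₀ d₁ + 5 = 8.55 − 4.0136 + 5 = 9.5364.
M₂ = 7.30 − 5.7707 + 5 = 6.5293.
L₁/L₂ = 10^(0.4(M₂ − M₁)) = 10^(0.4 × (-3.0071)) = 10^(-1.20284) = 0.062684.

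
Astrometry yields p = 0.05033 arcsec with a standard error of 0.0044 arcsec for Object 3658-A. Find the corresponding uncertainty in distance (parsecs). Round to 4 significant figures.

d = 1/p, so σ_d = σ_p / p².
σ_d = 0.00440 / (0.05033)² = 0.00440 / 0.0025331 = 1.737 pc.

1.737 pc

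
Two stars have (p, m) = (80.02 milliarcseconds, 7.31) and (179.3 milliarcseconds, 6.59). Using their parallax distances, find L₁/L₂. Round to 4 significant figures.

L₁/L₂ = 2.587

d₁ = 1/p₁ = 1/0.08002″ = 12.497 pc; d₂ = 1/p₂ = 1/0.1793″ = 5.5772 pc.
M₁ = m₁ − 5 log₁₀ d₁ + 5 = 7.31 − 5.4840 + 5 = 6.8260.
M₂ = 6.59 − 3.7321 + 5 = 7.8579.
L₁/L₂ = 10^(0.4(M₂ − M₁)) = 10^(0.4 × 1.0319) = 10^0.41276 = 2.5868.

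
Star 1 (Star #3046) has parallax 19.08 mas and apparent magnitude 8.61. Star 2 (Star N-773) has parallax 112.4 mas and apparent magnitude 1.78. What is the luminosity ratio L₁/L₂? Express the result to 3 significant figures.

d₁ = 1/p₁ = 1/0.01908″ = 52.411 pc; d₂ = 1/p₂ = 1/0.1124″ = 8.8968 pc.
M₁ = m₁ − 5 log₁₀ d₁ + 5 = 8.61 − 8.5971 + 5 = 5.0129.
M₂ = 1.78 − 4.7462 + 5 = 2.0338.
L₁/L₂ = 10^(0.4(M₂ − M₁)) = 10^(0.4 × (-2.9791)) = 10^(-1.19164) = 0.064322.

L₁/L₂ = 0.0643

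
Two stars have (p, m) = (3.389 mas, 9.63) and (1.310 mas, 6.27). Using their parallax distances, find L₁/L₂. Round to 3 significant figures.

L₁/L₂ = 0.00677

d₁ = 1/p₁ = 1/0.003389″ = 295.07 pc; d₂ = 1/p₂ = 1/0.001310″ = 763.36 pc.
M₁ = m₁ − 5 log₁₀ d₁ + 5 = 9.63 − 12.3496 + 5 = 2.2804.
M₂ = 6.27 − 14.4136 + 5 = -3.1436.
L₁/L₂ = 10^(0.4(M₂ − M₁)) = 10^(0.4 × (-5.4240)) = 10^(-2.16960) = 0.0067671.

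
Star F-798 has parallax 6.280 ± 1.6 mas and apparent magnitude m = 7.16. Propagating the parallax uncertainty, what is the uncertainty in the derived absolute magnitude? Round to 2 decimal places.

σ_M = 0.55 mag

M = m − 5 log₁₀ d + 5 = m + 5 log₁₀ p + 5, so ∂M/∂p = 5/(p ln 10).
σ_M = (5/ln 10) · (σ_p/p) = 2.1715 × 1.6/6.280 = 2.1715 × 0.25478 = 0.55325.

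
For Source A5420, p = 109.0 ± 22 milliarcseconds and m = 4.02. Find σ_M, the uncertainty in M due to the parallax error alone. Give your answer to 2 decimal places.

M = m − 5 log₁₀ d + 5 = m + 5 log₁₀ p + 5, so ∂M/∂p = 5/(p ln 10).
σ_M = (5/ln 10) · (σ_p/p) = 2.1715 × 22/109.0 = 2.1715 × 0.20183 = 0.43827.

σ_M = 0.44 mag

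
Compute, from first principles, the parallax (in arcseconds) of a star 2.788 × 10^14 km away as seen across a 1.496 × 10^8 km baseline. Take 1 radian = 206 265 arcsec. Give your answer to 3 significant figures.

0.111 arcsec

θ ≈ B/d = (1.496 × 10^8) / (2.788 × 10^14) = 5.3659 × 10^-7 rad.
In arcseconds: 5.3659 × 10^-7 × 206265 = 0.11068″.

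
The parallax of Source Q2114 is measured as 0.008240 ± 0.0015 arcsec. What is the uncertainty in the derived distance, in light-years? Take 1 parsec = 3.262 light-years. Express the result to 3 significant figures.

72.1 ly

d = 1/p, so σ_d = σ_p / p².
σ_d = 0.00150 / (0.008240)² = 0.00150 / 0.000067898 = 22.092 pc = 22.092 × 3.262 ly = 72.064 ly.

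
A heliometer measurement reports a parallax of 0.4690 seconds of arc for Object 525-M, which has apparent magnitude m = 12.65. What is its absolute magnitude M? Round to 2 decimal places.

M = 16.01

d = 1/p = 1/0.4690″ = 2.1322 pc.
m − M = 5 log₁₀(2.1322) − 5 = 1.6441 − 5 = -3.3559.
M = m − (m − M) = 12.65 − (-3.3559) = 16.01.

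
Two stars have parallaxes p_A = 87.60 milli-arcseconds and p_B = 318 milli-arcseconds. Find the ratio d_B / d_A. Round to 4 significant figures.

0.2755

Since d = 1/p, d_B/d_A = p_A/p_B.
= 87.60 / 318 = 0.27547.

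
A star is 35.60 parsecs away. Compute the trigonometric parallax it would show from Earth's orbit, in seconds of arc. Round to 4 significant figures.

p = 1/d = 1/35.6 = 0.02809 arcsec.

0.02809 arcsec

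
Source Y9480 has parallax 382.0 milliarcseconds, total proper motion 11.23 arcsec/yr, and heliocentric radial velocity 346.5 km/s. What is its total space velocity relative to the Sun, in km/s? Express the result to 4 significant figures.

373.5 km/s

d = 1/p = 1/0.3820″ = 2.6178 pc.
v_t = 4.740 μ d = 4.740 × 11.23 × 2.6178 = 139.35 km/s.
v = √(v_r² + v_t²) = √(346.5² + 139.35²) = √139481 = 373.47 km/s.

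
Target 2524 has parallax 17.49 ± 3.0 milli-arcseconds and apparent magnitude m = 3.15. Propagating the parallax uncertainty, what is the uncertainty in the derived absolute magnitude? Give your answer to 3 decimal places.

σ_M = 0.372 mag

M = m − 5 log₁₀ d + 5 = m + 5 log₁₀ p + 5, so ∂M/∂p = 5/(p ln 10).
σ_M = (5/ln 10) · (σ_p/p) = 2.1715 × 3.0/17.49 = 2.1715 × 0.17153 = 0.37248.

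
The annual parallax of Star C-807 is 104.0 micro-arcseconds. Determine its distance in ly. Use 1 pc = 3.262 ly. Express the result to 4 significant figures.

31370 ly

p = 104.0 micro-arcseconds = 0.0001040 arcsec.
d = 1/p = 1/0.0001040 = 9615.4 pc.
In light-years: 9615.4 × 3.262 = 31365 ly.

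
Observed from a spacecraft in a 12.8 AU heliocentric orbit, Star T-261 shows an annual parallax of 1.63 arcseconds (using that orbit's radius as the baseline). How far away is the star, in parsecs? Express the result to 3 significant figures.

7.85 pc

With baseline B (in AU) and parallax p (in arcsec), d = B/p parsecs.
d = 12.8 / 1.63 = 7.8528 pc.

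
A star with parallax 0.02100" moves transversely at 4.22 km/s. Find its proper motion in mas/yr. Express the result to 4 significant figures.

d = 1/p = 1/0.02100″ = 47.619 pc.
μ = v_t / (4.74 d) = 4.22 / (4.74 × 47.619) = 4.22 / 225.71 = 0.018697 ″/yr = 18.697 mas/yr.

18.70 mas/yr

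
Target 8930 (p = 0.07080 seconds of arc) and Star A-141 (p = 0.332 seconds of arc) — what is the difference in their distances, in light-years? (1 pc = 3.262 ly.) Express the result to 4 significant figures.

36.25 ly

d_A = 1/0.07080″ = 14.124 pc; d_B = 1/0.3320″ = 3.012 pc.
|d_B − d_A| = |3.012 − 14.124| = 11.112 pc = 11.112 × 3.262 ly = 36.247 ly.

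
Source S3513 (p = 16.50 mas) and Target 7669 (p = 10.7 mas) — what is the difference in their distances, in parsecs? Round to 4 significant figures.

d_A = 1/0.01650″ = 60.606 pc; d_B = 1/0.01070″ = 93.458 pc.
|d_B − d_A| = |93.458 − 60.606| = 32.852 pc.

32.85 pc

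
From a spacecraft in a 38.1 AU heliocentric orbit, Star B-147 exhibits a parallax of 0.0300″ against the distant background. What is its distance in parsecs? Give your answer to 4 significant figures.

1270 pc

With baseline B (in AU) and parallax p (in arcsec), d = B/p parsecs.
d = 38.1 / 0.0300 = 1270 pc.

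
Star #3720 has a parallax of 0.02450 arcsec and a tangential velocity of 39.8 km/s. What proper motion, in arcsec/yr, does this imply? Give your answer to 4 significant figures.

d = 1/p = 1/0.02450″ = 40.816 pc.
μ = v_t / (4.74 d) = 39.8 / (4.74 × 40.816) = 39.8 / 193.47 = 0.20572 ″/yr.

0.2057 arcsec/yr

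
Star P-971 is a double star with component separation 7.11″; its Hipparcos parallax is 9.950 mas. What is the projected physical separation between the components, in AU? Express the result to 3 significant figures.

715 AU

d = 1/p = 1/0.009950″ = 100.5 pc.
At distance d (pc), an angle of θ arcsec spans θ·d AU: s = 7.11 × 100.5 = 714.56 AU.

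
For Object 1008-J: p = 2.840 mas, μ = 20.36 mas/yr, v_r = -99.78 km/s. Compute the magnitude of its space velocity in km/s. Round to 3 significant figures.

105 km/s

d = 1/p = 1/0.002840″ = 352.11 pc.
μ = 20.36 mas/yr = 0.02036 ″/yr.
v_t = 4.740 μ d = 4.740 × 0.02036 × 352.11 = 33.981 km/s.
v = √(v_r² + v_t²) = √((-99.78)² + 33.981²) = √11110.8 = 105.41 km/s.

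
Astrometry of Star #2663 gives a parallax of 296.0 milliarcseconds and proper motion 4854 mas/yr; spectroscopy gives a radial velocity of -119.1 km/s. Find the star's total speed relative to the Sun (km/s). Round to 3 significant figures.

142 km/s

d = 1/p = 1/0.2960″ = 3.3784 pc.
μ = 4854 mas/yr = 4.854 ″/yr.
v_t = 4.740 μ d = 4.740 × 4.854 × 3.3784 = 77.73 km/s.
v = √(v_r² + v_t²) = √((-119.1)² + 77.73²) = √20226.8 = 142.22 km/s.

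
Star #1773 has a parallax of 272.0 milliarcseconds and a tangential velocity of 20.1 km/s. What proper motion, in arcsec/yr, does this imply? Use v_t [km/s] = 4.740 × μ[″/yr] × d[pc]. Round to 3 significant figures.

d = 1/p = 1/0.2720″ = 3.6765 pc.
μ = v_t / (4.74 d) = 20.1 / (4.74 × 3.6765) = 20.1 / 17.427 = 1.1534 ″/yr.

1.15 arcsec/yr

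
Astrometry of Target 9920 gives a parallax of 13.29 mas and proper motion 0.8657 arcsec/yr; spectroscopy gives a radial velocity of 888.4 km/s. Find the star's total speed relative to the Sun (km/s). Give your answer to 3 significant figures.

941 km/s

d = 1/p = 1/0.01329″ = 75.245 pc.
v_t = 4.740 μ d = 4.740 × 0.8657 × 75.245 = 308.76 km/s.
v = √(v_r² + v_t²) = √(888.4² + 308.76²) = √884587 = 940.52 km/s.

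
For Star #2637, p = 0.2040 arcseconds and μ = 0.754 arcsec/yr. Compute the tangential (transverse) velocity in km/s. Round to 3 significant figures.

17.5 km/s

d = 1/p = 1/0.2040″ = 4.902 pc.
v_t = 4.74 × μ × d = 4.74 × 0.754 × 4.902 = 17.52 km/s.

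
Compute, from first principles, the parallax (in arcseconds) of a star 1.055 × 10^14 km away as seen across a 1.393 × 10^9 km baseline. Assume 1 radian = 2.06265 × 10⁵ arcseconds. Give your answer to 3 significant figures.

θ ≈ B/d = (1.393 × 10^9) / (1.055 × 10^14) = 1.3204 × 10^-5 rad.
In arcseconds: 1.3204 × 10^-5 × 206265 = 2.7235″.

2.72 arcsec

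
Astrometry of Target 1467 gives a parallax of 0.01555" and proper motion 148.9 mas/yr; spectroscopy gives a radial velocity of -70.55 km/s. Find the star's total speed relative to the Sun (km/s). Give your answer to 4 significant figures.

83.89 km/s

d = 1/p = 1/0.01555″ = 64.309 pc.
μ = 148.9 mas/yr = 0.1489 ″/yr.
v_t = 4.740 μ d = 4.740 × 0.1489 × 64.309 = 45.388 km/s.
v = √(v_r² + v_t²) = √((-70.55)² + 45.388²) = √7037.37 = 83.889 km/s.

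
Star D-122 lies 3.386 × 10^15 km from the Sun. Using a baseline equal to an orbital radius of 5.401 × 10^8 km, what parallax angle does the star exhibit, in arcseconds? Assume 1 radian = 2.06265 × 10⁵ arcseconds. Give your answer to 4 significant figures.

θ ≈ B/d = (5.401 × 10^8) / (3.386 × 10^15) = 1.5951 × 10^-7 rad.
In arcseconds: 1.5951 × 10^-7 × 206265 = 0.032901″.

0.03290 arcsec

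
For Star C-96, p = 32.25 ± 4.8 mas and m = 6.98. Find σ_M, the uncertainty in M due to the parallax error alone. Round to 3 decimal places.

σ_M = 0.323 mag

M = m − 5 log₁₀ d + 5 = m + 5 log₁₀ p + 5, so ∂M/∂p = 5/(p ln 10).
σ_M = (5/ln 10) · (σ_p/p) = 2.1715 × 4.8/32.25 = 2.1715 × 0.14884 = 0.32321.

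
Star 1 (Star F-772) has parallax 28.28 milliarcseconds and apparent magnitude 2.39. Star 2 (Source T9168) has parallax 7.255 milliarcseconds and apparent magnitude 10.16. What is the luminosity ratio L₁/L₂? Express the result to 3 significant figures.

L₁/L₂ = 84.4

d₁ = 1/p₁ = 1/0.02828″ = 35.361 pc; d₂ = 1/p₂ = 1/0.007255″ = 137.84 pc.
M₁ = m₁ − 5 log₁₀ d₁ + 5 = 2.39 − 7.7426 + 5 = -0.3526.
M₂ = 10.16 − 10.6969 + 5 = 4.4631.
L₁/L₂ = 10^(0.4(M₂ − M₁)) = 10^(0.4 × 4.8157) = 10^1.92628 = 84.388.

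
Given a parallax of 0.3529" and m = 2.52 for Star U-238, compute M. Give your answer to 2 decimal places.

M = 5.26

d = 1/p = 1/0.3529″ = 2.8337 pc.
m − M = 5 log₁₀(2.8337) − 5 = 2.2618 − 5 = -2.7382.
M = m − (m − M) = 2.52 − (-2.7382) = 5.26.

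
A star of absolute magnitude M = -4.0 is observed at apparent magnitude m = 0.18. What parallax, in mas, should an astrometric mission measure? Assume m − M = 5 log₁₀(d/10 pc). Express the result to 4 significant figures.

m − M = 0.18 − (-4.0) = 4.18.
d = 10^((m−M)/5 + 1) = 10^1.836 = 68.549 pc.
p = 1/d = 1/68.549 = 0.014588 arcsec = 14.588 mas.

14.59 mas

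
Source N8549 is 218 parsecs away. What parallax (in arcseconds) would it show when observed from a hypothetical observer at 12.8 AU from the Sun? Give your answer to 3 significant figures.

p (arcsec) = B (AU) / d (pc).
p = 12.8 / 218 = 0.058716 arcsec.

0.0587 arcsec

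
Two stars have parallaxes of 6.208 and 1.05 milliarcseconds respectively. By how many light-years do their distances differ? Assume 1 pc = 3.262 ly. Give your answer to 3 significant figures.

d_A = 1/0.006208″ = 161.08 pc; d_B = 1/0.001050″ = 952.38 pc.
|d_B − d_A| = |952.38 − 161.08| = 791.3 pc = 791.3 × 3.262 ly = 2581.2 ly.

2580 ly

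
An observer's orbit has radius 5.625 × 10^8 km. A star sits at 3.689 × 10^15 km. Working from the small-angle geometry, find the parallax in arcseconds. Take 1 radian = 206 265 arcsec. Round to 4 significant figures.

θ ≈ B/d = (5.625 × 10^8) / (3.689 × 10^15) = 1.5248 × 10^-7 rad.
In arcseconds: 1.5248 × 10^-7 × 206265 = 0.031451″.

0.03145 arcsec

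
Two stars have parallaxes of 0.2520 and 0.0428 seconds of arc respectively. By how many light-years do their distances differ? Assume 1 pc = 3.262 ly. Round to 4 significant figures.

63.27 ly

d_A = 1/0.2520″ = 3.9683 pc; d_B = 1/0.04280″ = 23.364 pc.
|d_B − d_A| = |23.364 − 3.9683| = 19.396 pc = 19.396 × 3.262 ly = 63.27 ly.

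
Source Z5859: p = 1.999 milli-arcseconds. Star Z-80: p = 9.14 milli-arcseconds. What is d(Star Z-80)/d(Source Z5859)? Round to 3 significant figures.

0.219

Since d = 1/p, d_B/d_A = p_A/p_B.
= 1.999 / 9.14 = 0.21871.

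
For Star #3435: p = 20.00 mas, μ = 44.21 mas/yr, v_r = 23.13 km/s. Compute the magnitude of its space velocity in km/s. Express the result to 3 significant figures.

25.4 km/s

d = 1/p = 1/0.02000″ = 50 pc.
μ = 44.21 mas/yr = 0.04421 ″/yr.
v_t = 4.740 μ d = 4.740 × 0.04421 × 50 = 10.478 km/s.
v = √(v_r² + v_t²) = √(23.13² + 10.478²) = √644.785 = 25.393 km/s.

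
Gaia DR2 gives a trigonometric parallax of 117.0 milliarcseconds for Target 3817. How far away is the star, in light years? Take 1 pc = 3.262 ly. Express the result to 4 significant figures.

27.88 light years

p = 117.0 milliarcseconds = 0.1170 arcsec.
d = 1/p = 1/0.1170 = 8.547 pc.
In light-years: 8.547 × 3.262 = 27.88 ly.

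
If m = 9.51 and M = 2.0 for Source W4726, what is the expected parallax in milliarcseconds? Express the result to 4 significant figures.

3.148 mas

m − M = 9.51 − 2.0 = 7.51.
d = 10^((m−M)/5 + 1) = 10^2.502 = 317.69 pc.
p = 1/d = 1/317.69 = 0.0031477 arcsec = 3.1477 mas.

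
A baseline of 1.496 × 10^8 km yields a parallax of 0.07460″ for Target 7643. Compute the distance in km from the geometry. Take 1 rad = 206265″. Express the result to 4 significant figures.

θ = 0.07460″ = 0.07460/206265 = 3.6167 × 10^-7 rad.
d = B/θ = (1.496 × 10^8) / (3.6167 × 10^-7) = 4.1364 × 10^14 km.

4.136 × 10^14 km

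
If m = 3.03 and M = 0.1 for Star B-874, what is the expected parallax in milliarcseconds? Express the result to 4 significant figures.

m − M = 3.03 − 0.1 = 2.93.
d = 10^((m−M)/5 + 1) = 10^1.586 = 38.548 pc.
p = 1/d = 1/38.548 = 0.025942 arcsec = 25.942 mas.

25.94 mas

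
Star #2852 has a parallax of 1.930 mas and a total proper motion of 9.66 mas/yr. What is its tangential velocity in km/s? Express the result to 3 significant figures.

23.7 km/s

d = 1/p = 1/0.001930″ = 518.13 pc.
μ = 9.66 mas/yr = 0.00966 ″/yr.
v_t = 4.74 × μ × d = 4.74 × 0.00966 × 518.13 = 23.724 km/s.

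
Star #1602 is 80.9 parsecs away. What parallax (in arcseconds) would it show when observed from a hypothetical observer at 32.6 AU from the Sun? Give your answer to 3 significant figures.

0.403 arcsec

p (arcsec) = B (AU) / d (pc).
p = 32.6 / 80.9 = 0.40297 arcsec.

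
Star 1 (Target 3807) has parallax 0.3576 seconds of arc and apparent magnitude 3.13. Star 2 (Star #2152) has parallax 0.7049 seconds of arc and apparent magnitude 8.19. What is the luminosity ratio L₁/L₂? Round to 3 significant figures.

d₁ = 1/p₁ = 1/0.3576″ = 2.7964 pc; d₂ = 1/p₂ = 1/0.7049″ = 1.4186 pc.
M₁ = m₁ − 5 log₁₀ d₁ + 5 = 3.13 − 2.2330 + 5 = 5.8970.
M₂ = 8.19 − 0.7593 + 5 = 12.4307.
L₁/L₂ = 10^(0.4(M₂ − M₁)) = 10^(0.4 × 6.5337) = 10^2.61348 = 410.66.

L₁/L₂ = 411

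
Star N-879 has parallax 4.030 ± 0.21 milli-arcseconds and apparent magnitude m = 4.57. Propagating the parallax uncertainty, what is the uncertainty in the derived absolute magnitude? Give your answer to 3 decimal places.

M = m − 5 log₁₀ d + 5 = m + 5 log₁₀ p + 5, so ∂M/∂p = 5/(p ln 10).
σ_M = (5/ln 10) · (σ_p/p) = 2.1715 × 0.21/4.030 = 2.1715 × 0.052109 = 0.11315.

σ_M = 0.113 mag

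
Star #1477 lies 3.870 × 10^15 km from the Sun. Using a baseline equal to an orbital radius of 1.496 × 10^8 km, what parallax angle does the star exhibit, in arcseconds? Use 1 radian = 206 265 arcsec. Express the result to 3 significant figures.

θ ≈ B/d = (1.496 × 10^8) / (3.870 × 10^15) = 3.8656 × 10^-8 rad.
In arcseconds: 3.8656 × 10^-8 × 206265 = 0.0079734″.

0.00797 arcsec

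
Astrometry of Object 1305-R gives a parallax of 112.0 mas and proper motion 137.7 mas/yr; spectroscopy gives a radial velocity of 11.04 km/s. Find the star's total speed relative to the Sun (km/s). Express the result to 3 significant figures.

d = 1/p = 1/0.1120″ = 8.9286 pc.
μ = 137.7 mas/yr = 0.1377 ″/yr.
v_t = 4.740 μ d = 4.740 × 0.1377 × 8.9286 = 5.8277 km/s.
v = √(v_r² + v_t²) = √(11.04² + 5.8277²) = √155.844 = 12.484 km/s.

12.5 km/s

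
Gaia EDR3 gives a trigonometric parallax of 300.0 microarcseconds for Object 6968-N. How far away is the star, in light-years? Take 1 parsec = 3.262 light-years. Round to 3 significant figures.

10900 light years

p = 300.0 microarcseconds = 0.0003000 arcsec.
d = 1/p = 1/0.0003000 = 3333.3 pc.
In light-years: 3333.3 × 3.262 = 10873 ly.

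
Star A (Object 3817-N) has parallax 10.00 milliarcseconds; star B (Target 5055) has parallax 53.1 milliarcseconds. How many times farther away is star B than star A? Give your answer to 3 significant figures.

0.188

Since d = 1/p, d_B/d_A = p_A/p_B.
= 10.00 / 53.1 = 0.18832.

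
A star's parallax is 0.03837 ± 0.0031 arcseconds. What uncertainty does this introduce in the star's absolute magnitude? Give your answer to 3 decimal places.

σ_M = 0.175 mag

M = m − 5 log₁₀ d + 5 = m + 5 log₁₀ p + 5, so ∂M/∂p = 5/(p ln 10).
σ_M = (5/ln 10) · (σ_p/p) = 2.1715 × 0.0031/0.03837 = 2.1715 × 0.080792 = 0.17544.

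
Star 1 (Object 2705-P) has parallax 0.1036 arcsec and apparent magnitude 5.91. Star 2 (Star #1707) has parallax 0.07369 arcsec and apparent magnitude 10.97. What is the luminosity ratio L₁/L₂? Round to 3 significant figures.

d₁ = 1/p₁ = 1/0.1036″ = 9.6525 pc; d₂ = 1/p₂ = 1/0.07369″ = 13.57 pc.
M₁ = m₁ − 5 log₁₀ d₁ + 5 = 5.91 − 4.9232 + 5 = 5.9868.
M₂ = 10.97 − 5.6629 + 5 = 10.3071.
L₁/L₂ = 10^(0.4(M₂ − M₁)) = 10^(0.4 × 4.3203) = 10^1.72812 = 53.471.

L₁/L₂ = 53.5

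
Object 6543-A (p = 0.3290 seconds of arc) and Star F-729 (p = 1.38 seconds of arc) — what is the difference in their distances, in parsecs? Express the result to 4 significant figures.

2.315 pc

d_A = 1/0.3290″ = 3.0395 pc; d_B = 1/1.380″ = 0.72464 pc.
|d_B − d_A| = |0.72464 − 3.0395| = 2.3149 pc.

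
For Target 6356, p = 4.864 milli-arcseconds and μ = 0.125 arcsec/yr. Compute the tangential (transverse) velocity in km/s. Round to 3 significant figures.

122 km/s

d = 1/p = 1/0.004864″ = 205.59 pc.
v_t = 4.74 × μ × d = 4.74 × 0.125 × 205.59 = 121.81 km/s.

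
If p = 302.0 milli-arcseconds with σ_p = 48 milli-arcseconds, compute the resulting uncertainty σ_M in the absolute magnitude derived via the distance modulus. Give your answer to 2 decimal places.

σ_M = 0.35 mag

M = m − 5 log₁₀ d + 5 = m + 5 log₁₀ p + 5, so ∂M/∂p = 5/(p ln 10).
σ_M = (5/ln 10) · (σ_p/p) = 2.1715 × 48/302.0 = 2.1715 × 0.15894 = 0.34514.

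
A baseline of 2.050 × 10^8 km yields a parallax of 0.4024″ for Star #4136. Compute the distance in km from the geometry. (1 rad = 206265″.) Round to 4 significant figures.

θ = 0.4024″ = 0.4024/206265 = 1.9509 × 10^-6 rad.
d = B/θ = (2.050 × 10^8) / (1.9509 × 10^-6) = 1.0508 × 10^14 km.

1.051 × 10^14 km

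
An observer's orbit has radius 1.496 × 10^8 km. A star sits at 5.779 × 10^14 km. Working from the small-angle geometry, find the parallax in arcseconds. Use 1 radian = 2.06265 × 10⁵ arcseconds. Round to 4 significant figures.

θ ≈ B/d = (1.496 × 10^8) / (5.779 × 10^14) = 2.5887 × 10^-7 rad.
In arcseconds: 2.5887 × 10^-7 × 206265 = 0.053396″.

0.05340 arcsec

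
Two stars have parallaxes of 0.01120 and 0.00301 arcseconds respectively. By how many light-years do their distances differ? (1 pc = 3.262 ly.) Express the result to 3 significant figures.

d_A = 1/0.01120″ = 89.286 pc; d_B = 1/0.003010″ = 332.23 pc.
|d_B − d_A| = |332.23 − 89.286| = 242.94 pc = 242.94 × 3.262 ly = 792.47 ly.

792 ly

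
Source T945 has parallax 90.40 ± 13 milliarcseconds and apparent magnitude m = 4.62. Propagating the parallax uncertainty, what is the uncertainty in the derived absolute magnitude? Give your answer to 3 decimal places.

M = m − 5 log₁₀ d + 5 = m + 5 log₁₀ p + 5, so ∂M/∂p = 5/(p ln 10).
σ_M = (5/ln 10) · (σ_p/p) = 2.1715 × 13/90.40 = 2.1715 × 0.14381 = 0.31228.

σ_M = 0.312 mag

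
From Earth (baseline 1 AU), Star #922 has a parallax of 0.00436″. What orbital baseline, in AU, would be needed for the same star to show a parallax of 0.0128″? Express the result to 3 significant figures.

Parallax scales linearly with baseline: p ∝ B, so B = p_target / p_Earth × 1 AU.
B = 0.0128 / 0.00436 = 2.9358 AU.

2.94 AU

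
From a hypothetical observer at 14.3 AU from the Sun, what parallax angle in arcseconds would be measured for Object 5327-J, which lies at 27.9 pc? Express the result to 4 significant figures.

p (arcsec) = B (AU) / d (pc).
p = 14.3 / 27.9 = 0.51254 arcsec.

0.5125 arcsec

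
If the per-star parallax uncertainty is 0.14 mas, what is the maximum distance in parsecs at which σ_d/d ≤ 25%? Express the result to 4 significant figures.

1786 pc

σ_d/d = σ_p/p, so the condition is σ_p/p ≤ 0.25, i.e. p ≥ σ_p/0.25.
p_min = 0.14/0.25 = 0.56 mas = 0.00056 arcsec.
d_max = 1/p_min = 1/0.00056 = 1785.7 pc.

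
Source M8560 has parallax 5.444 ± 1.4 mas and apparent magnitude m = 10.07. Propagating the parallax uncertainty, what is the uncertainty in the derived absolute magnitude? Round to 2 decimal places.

σ_M = 0.56 mag

M = m − 5 log₁₀ d + 5 = m + 5 log₁₀ p + 5, so ∂M/∂p = 5/(p ln 10).
σ_M = (5/ln 10) · (σ_p/p) = 2.1715 × 1.4/5.444 = 2.1715 × 0.25716 = 0.55842.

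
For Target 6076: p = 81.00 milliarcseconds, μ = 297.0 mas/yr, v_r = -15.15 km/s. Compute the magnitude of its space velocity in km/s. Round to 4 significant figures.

d = 1/p = 1/0.08100″ = 12.346 pc.
μ = 297.0 mas/yr = 0.2970 ″/yr.
v_t = 4.740 μ d = 4.740 × 0.2970 × 12.346 = 17.38 km/s.
v = √(v_r² + v_t²) = √((-15.15)² + 17.38²) = √531.587 = 23.056 km/s.

23.06 km/s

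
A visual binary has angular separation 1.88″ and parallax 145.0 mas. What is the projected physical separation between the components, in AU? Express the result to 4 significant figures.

d = 1/p = 1/0.1450″ = 6.8966 pc.
At distance d (pc), an angle of θ arcsec spans θ·d AU: s = 1.88 × 6.8966 = 12.966 AU.

12.97 AU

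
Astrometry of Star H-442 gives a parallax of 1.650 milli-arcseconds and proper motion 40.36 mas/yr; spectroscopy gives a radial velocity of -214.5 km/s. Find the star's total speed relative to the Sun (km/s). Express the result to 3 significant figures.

244 km/s

d = 1/p = 1/0.001650″ = 606.06 pc.
μ = 40.36 mas/yr = 0.04036 ″/yr.
v_t = 4.740 μ d = 4.740 × 0.04036 × 606.06 = 115.94 km/s.
v = √(v_r² + v_t²) = √((-214.5)² + 115.94²) = √59452.3 = 243.83 km/s.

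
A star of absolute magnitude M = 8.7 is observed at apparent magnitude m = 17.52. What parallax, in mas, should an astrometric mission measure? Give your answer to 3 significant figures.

1.72 mas

m − M = 17.52 − 8.7 = 8.82.
d = 10^((m−M)/5 + 1) = 10^2.764 = 580.76 pc.
p = 1/d = 1/580.76 = 0.0017219 arcsec = 1.7219 mas.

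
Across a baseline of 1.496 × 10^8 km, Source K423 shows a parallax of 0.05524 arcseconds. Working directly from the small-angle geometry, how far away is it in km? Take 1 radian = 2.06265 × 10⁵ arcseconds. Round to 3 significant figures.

5.59 × 10^14 km

θ = 0.05524″ = 0.05524/206265 = 2.6781 × 10^-7 rad.
d = B/θ = (1.496 × 10^8) / (2.6781 × 10^-7) = 5.5860 × 10^14 km.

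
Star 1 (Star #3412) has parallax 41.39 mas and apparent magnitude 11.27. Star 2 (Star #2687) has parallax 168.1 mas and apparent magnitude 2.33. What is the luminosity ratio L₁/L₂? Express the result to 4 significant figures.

d₁ = 1/p₁ = 1/0.04139″ = 24.16 pc; d₂ = 1/p₂ = 1/0.1681″ = 5.9488 pc.
M₁ = m₁ − 5 log₁₀ d₁ + 5 = 11.27 − 6.9155 + 5 = 9.3545.
M₂ = 2.33 − 3.8721 + 5 = 3.4579.
L₁/L₂ = 10^(0.4(M₂ − M₁)) = 10^(0.4 × (-5.8966)) = 10^(-2.35864) = 0.0043788.

L₁/L₂ = 0.004379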